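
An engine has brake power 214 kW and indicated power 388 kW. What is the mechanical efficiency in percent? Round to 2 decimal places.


eta_mech = (BP / IP) * 100
Ratio = 214 / 388 = 0.5515
eta_mech = 0.5515 * 100 = 55.15%


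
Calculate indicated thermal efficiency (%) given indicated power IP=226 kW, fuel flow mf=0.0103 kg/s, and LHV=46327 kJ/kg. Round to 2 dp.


eta_ith = (IP / (mf * LHV)) * 100
Denominator = 0.0103 * 46327 = 477.1681 kW
eta_ith = (226 / 477.1681) * 100 = 47.36%


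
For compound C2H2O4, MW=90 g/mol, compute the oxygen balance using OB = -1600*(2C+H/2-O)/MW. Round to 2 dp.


OB = -1600 * (2C + H/2 - O) / MW
Inner = 2*2 + 2/2 - 4 = 1.00
OB = -1600 * 1.00 / 90 = -17.78%


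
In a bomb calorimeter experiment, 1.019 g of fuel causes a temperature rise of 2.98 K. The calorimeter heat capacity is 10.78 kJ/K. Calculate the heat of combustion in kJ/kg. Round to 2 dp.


Hc = C_cal * delta_T / m_fuel
Q_released = 10.78 * 2.98 = 32.1244 kJ
m_fuel = 1.019 g = 1.019/1000 kg = 0.001019 kg
Hc = 32.1244 / 0.001019 = 31525.42 kJ/kg


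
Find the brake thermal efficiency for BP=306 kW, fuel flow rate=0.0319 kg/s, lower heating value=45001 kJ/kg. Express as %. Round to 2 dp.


eta_BTE = (BP / (mf * LHV)) * 100
Denominator = 0.0319 * 45001 = 1435.5319 kW
eta_BTE = (306 / 1435.5319) * 100 = 21.32%


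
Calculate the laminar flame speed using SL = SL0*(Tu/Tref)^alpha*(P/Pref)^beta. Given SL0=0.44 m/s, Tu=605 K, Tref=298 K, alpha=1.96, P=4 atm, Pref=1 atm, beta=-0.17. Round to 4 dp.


SL = SL0 * (Tu/Tref)^alpha * (P/Pref)^beta
T ratio = 605/298 = 2.03020134
(T ratio)^alpha = 2.03020134^1.96 = 4.006606
(P/Pref)^beta = 4^(-0.17) = 0.790041
SL = 0.44 * 4.006606 * 0.790041 = 1.3928 m/s


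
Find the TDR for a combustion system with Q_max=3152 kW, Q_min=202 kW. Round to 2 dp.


TDR = Q_max / Q_min
TDR = 3152 / 202 = 15.60


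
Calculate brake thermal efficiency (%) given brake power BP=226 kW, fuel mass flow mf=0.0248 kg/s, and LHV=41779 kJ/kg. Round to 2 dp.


eta_BTE = (BP / (mf * LHV)) * 100
Denominator = 0.0248 * 41779 = 1036.1192 kW
eta_BTE = (226 / 1036.1192) * 100 = 21.81%


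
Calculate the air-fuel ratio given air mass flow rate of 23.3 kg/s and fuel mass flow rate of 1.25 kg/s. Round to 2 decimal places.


AFR = m_air / m_fuel
AFR = 23.3 / 1.25 = 18.64


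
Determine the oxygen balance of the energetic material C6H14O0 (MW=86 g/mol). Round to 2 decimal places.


OB = -1600 * (2C + H/2 - O) / MW
Inner = 2*6 + 14/2 - 0 = 19.00
OB = -1600 * 19.00 / 86 = -353.49%


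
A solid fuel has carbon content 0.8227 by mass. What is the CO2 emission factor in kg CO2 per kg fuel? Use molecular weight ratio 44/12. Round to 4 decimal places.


EF = C_frac * (M_CO2 / M_C)
EF = 0.8227 * (44/12)
EF = 0.8227 * 3.666667 = 3.0166 kg_CO2/kg_fuel


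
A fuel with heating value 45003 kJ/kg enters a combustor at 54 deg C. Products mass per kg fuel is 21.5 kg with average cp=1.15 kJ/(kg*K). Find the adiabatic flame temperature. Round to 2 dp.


T_ad = T_in + Hc / (m_p * cp)
Denominator = 21.5 * 1.15 = 24.7250
Temperature rise = 45003 / 24.7250 = 1820.14 K
T_ad = 54 + 1820.14 = 1874.14 deg C


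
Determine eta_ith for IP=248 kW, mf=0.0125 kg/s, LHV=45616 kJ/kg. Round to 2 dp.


eta_ith = (IP / (mf * LHV)) * 100
Denominator = 0.0125 * 45616 = 570.2000 kW
eta_ith = (248 / 570.2000) * 100 = 43.49%


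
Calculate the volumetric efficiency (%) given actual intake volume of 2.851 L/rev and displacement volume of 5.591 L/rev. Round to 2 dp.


eta_v = (V_actual / V_disp) * 100
Ratio = 2.851 / 5.591 = 0.5099
eta_v = 0.5099 * 100 = 50.99%


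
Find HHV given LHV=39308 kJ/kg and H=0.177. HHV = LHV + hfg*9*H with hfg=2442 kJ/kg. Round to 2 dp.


HHV = LHV + hfg * 9 * H
Water addition = 2442 * 9 * 0.177 = 3890.106 kJ/kg
HHV = 39308 + 3890.106 = 43198.11 kJ/kg


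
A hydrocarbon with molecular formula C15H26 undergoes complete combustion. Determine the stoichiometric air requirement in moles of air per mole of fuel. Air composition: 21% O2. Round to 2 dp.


Balanced combustion: C15H26 + 21.5 O2 -> 15 CO2 + 13 H2O
O2 needed = C + H/4 = 15 + 26/4 = 21.50 moles
Air moles = O2 / 0.21 = 21.50 / 0.21 = 102.38 moles air


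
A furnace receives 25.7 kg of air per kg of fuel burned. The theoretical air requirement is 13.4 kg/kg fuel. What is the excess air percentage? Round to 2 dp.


Excess air = actual - stoichiometric = 25.7 - 13.4 = 12.30 kg/kg fuel
Excess air % = (excess / stoich) * 100 = (12.30 / 13.4) * 100 = 91.79%


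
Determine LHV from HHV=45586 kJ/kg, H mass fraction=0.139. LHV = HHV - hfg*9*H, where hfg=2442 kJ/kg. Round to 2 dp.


LHV = HHV - hfg * 9 * H
Water correction = 2442 * 9 * 0.139 = 3054.942 kJ/kg
LHV = 45586 - 3054.942 = 42531.06 kJ/kg


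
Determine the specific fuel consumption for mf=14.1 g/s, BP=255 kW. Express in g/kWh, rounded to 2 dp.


SFC = (mf / BP) * 3600
Rate = 14.1 / 255 = 0.055294 g/(s*kW)
SFC = 0.055294 * 3600 = 199.06 g/kWh


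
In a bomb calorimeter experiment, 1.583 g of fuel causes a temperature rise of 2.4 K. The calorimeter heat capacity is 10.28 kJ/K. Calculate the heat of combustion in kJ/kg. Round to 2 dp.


Hc = C_cal * delta_T / m_fuel
Q_released = 10.28 * 2.4 = 24.6720 kJ
m_fuel = 1.583 g = 1.583/1000 kg = 0.001583 kg
Hc = 24.6720 / 0.001583 = 15585.60 kJ/kg


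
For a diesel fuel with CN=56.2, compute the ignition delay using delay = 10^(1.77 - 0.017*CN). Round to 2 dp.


delay = 10^(1.77 - 0.017*CN)
Exponent = 1.77 - 0.017*56.2 = 0.8146
delay = 10^0.8146 = 6.53 ms


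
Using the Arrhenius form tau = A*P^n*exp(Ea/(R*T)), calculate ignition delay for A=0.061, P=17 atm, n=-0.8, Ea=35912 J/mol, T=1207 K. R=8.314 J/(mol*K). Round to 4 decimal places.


tau = A * P^n * exp(Ea/(R*T))
P^n = 17^(-0.8) = 0.10366708
Ea/(R*T) = 35912/(8.314*1207) = 3.578675
exp(Ea/(R*T)) = 35.826052
tau = 0.061 * 0.10366708 * 35.826052 = 0.2266 ms


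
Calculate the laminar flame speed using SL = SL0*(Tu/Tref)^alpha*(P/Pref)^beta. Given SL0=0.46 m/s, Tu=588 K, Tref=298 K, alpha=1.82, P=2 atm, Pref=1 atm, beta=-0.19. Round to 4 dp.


SL = SL0 * (Tu/Tref)^alpha * (P/Pref)^beta
T ratio = 588/298 = 1.97315436
(T ratio)^alpha = 1.97315436^1.82 = 3.445031
(P/Pref)^beta = 2^(-0.19) = 0.876606
SL = 0.46 * 3.445031 * 0.876606 = 1.3892 m/s


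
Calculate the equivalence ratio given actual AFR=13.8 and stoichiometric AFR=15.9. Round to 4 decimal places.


phi = AFR_stoich / AFR_actual
phi = 15.9 / 13.8 = 1.1522


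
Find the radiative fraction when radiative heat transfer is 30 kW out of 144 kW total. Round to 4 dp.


f_rad = Q_rad / Q_total
f_rad = 30 / 144 = 0.2083


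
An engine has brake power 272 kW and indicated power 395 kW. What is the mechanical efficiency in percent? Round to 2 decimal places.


eta_mech = (BP / IP) * 100
Ratio = 272 / 395 = 0.6886
eta_mech = 0.6886 * 100 = 68.86%


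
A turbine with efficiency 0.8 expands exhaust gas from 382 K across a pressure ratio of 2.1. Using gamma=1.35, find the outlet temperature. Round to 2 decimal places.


T_out = T_in * (1 - eta * (1 - PR^(-(gamma-1)/gamma)))
Exponent = -(1.35-1)/1.35 = -0.25925926
PR^exp = 2.1^(-0.25925926) = 0.82501466
Factor = 1 - 0.8*(1 - 0.82501466) = 0.86001173
T_out = 382 * 0.86001173 = 328.52 K


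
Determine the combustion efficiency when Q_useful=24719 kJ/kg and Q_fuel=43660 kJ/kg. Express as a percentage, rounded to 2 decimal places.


Efficiency = (Q_useful / Q_fuel) * 100
Efficiency = (24719 / 43660) * 100
Efficiency = 0.5662 * 100 = 56.62%


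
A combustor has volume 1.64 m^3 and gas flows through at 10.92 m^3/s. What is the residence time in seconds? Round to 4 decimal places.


tau = V / Q_flow
tau = 1.64 / 10.92 = 0.1502 s


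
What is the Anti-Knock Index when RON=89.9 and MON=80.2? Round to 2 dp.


AKI = (RON + MON) / 2
AKI = (89.9 + 80.2) / 2
AKI = 170.1 / 2 = 85.05


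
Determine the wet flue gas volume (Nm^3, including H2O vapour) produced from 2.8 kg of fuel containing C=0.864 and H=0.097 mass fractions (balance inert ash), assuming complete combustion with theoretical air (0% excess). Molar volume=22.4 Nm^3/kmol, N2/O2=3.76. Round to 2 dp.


Per kg fuel: CO2 = (C/12 kmol)*22.4 = (0.864/12)*22.4 = 1.61280 Nm^3
Per kg fuel: H2O = (H/2 kmol)*22.4 = (0.097/2)*22.4 = 1.08640 Nm^3
O2 needed per kg fuel = C/12 + H/4 = 0.864/12 + 0.097/4 = 0.09625000 kmol
Per kg fuel: N2 = O2*3.76*22.4 = 0.09625000*3.76*22.4 = 8.10656 Nm^3
Total per kg = 1.61280 + 1.08640 + 8.10656 = 10.80576 Nm^3
Total = 10.80576 * 2.8 = 30.26 Nm^3


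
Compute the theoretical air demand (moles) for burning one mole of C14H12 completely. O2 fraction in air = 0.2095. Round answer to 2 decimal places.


Balanced combustion: C14H12 + 17 O2 -> 14 CO2 + 6 H2O
O2 needed = C + H/4 = 14 + 12/4 = 17.00 moles
Air moles = O2 / 0.2095 = 17.00 / 0.2095 = 81.15 moles air


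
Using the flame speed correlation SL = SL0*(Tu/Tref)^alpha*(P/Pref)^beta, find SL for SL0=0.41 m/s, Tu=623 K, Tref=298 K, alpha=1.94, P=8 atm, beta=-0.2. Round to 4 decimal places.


SL = SL0 * (Tu/Tref)^alpha * (P/Pref)^beta
T ratio = 623/298 = 2.09060403
(T ratio)^alpha = 2.09060403^1.94 = 4.181453
(P/Pref)^beta = 8^(-0.2) = 0.659754
SL = 0.41 * 4.181453 * 0.659754 = 1.1311 m/s


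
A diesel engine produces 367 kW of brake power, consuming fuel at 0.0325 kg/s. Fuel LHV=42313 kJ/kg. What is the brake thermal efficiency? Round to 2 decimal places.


eta_BTE = (BP / (mf * LHV)) * 100
Denominator = 0.0325 * 42313 = 1375.1725 kW
eta_BTE = (367 / 1375.1725) * 100 = 26.69%


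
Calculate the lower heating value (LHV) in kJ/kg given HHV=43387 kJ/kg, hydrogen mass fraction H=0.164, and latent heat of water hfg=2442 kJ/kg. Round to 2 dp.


LHV = HHV - hfg * 9 * H
Water correction = 2442 * 9 * 0.164 = 3604.392 kJ/kg
LHV = 43387 - 3604.392 = 39782.61 kJ/kg


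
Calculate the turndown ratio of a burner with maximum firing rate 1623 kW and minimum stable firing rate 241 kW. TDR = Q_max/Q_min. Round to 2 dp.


TDR = Q_max / Q_min
TDR = 1623 / 241 = 6.73


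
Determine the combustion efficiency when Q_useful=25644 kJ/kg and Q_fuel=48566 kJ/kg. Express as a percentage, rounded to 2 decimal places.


Efficiency = (Q_useful / Q_fuel) * 100
Efficiency = (25644 / 48566) * 100
Efficiency = 0.5280 * 100 = 52.80%


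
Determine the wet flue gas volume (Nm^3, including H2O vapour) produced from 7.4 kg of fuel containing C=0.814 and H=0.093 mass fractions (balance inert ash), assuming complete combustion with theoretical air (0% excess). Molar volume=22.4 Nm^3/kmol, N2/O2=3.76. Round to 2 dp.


Per kg fuel: CO2 = (C/12 kmol)*22.4 = (0.814/12)*22.4 = 1.51947 Nm^3
Per kg fuel: H2O = (H/2 kmol)*22.4 = (0.093/2)*22.4 = 1.04160 Nm^3
O2 needed per kg fuel = C/12 + H/4 = 0.814/12 + 0.093/4 = 0.09108333 kmol
Per kg fuel: N2 = O2*3.76*22.4 = 0.09108333*3.76*22.4 = 7.67140 Nm^3
Total per kg = 1.51947 + 1.04160 + 7.67140 = 10.23247 Nm^3
Total = 10.23247 * 7.4 = 75.72 Nm^3


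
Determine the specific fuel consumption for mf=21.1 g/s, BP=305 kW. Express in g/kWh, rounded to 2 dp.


SFC = (mf / BP) * 3600
Rate = 21.1 / 305 = 0.069180 g/(s*kW)
SFC = 0.069180 * 3600 = 249.05 g/kWh


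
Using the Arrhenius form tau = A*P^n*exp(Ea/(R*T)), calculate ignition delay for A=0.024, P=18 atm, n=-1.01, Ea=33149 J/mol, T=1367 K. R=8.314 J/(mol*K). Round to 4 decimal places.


tau = A * P^n * exp(Ea/(R*T))
P^n = 18^(-1.01) = 0.05397278
Ea/(R*T) = 33149/(8.314*1367) = 2.916701
exp(Ea/(R*T)) = 18.480219
tau = 0.024 * 0.05397278 * 18.480219 = 0.0239 ms


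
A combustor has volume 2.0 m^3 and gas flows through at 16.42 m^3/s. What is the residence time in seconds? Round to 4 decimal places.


tau = V / Q_flow
tau = 2.0 / 16.42 = 0.1218 s


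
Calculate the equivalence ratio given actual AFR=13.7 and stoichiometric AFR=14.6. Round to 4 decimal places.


phi = AFR_stoich / AFR_actual
phi = 14.6 / 13.7 = 1.0657


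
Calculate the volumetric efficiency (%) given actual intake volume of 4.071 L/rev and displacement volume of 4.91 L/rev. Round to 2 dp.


eta_v = (V_actual / V_disp) * 100
Ratio = 4.071 / 4.91 = 0.8291
eta_v = 0.8291 * 100 = 82.91%


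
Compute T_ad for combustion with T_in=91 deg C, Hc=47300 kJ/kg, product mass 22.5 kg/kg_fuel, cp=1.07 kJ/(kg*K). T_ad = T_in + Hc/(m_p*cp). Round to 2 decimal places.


T_ad = T_in + Hc / (m_p * cp)
Denominator = 22.5 * 1.07 = 24.0750
Temperature rise = 47300 / 24.0750 = 1964.69 K
T_ad = 91 + 1964.69 = 2055.69 deg C


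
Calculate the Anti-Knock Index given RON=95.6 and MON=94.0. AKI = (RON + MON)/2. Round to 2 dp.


AKI = (RON + MON) / 2
AKI = (95.6 + 94.0) / 2
AKI = 189.6 / 2 = 94.80


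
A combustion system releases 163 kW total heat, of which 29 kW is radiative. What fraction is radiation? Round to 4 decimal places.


f_rad = Q_rad / Q_total
f_rad = 29 / 163 = 0.1779


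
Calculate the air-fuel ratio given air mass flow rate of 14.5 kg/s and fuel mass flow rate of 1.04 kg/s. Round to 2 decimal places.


AFR = m_air / m_fuel
AFR = 14.5 / 1.04 = 13.94


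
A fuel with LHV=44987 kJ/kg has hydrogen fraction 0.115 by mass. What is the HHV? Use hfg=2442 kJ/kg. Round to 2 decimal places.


HHV = LHV + hfg * 9 * H
Water addition = 2442 * 9 * 0.115 = 2527.470 kJ/kg
HHV = 44987 + 2527.470 = 47514.47 kJ/kg


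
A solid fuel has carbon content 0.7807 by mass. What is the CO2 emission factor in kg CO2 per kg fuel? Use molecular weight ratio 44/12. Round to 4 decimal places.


EF = C_frac * (M_CO2 / M_C)
EF = 0.7807 * (44/12)
EF = 0.7807 * 3.666667 = 2.8626 kg_CO2/kg_fuel


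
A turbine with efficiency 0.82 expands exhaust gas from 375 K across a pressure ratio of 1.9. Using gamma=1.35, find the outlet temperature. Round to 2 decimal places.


T_out = T_in * (1 - eta * (1 - PR^(-(gamma-1)/gamma)))
Exponent = -(1.35-1)/1.35 = -0.25925926
PR^exp = 1.9^(-0.25925926) = 0.84670193
Factor = 1 - 0.82*(1 - 0.84670193) = 0.87429558
T_out = 375 * 0.87429558 = 327.86 K


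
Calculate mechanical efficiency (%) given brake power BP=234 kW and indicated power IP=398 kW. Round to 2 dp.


eta_mech = (BP / IP) * 100
Ratio = 234 / 398 = 0.5879
eta_mech = 0.5879 * 100 = 58.79%


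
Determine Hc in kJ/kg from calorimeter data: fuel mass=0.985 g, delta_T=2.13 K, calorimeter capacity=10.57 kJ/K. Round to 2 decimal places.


Hc = C_cal * delta_T / m_fuel
Q_released = 10.57 * 2.13 = 22.5141 kJ
m_fuel = 0.985 g = 0.985/1000 kg = 0.000985 kg
Hc = 22.5141 / 0.000985 = 22856.95 kJ/kg


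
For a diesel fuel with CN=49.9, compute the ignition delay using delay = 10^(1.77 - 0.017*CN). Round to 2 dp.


delay = 10^(1.77 - 0.017*CN)
Exponent = 1.77 - 0.017*49.9 = 0.9217
delay = 10^0.9217 = 8.35 ms


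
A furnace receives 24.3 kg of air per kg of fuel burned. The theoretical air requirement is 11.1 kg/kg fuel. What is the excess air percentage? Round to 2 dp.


Excess air = actual - stoichiometric = 24.3 - 11.1 = 13.20 kg/kg fuel
Excess air % = (excess / stoich) * 100 = (13.20 / 11.1) * 100 = 118.92%


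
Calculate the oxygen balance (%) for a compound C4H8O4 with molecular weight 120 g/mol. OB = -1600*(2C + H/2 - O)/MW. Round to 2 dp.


OB = -1600 * (2C + H/2 - O) / MW
Inner = 2*4 + 8/2 - 4 = 8.00
OB = -1600 * 8.00 / 120 = -106.67%


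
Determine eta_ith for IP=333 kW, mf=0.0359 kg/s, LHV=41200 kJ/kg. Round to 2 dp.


eta_ith = (IP / (mf * LHV)) * 100
Denominator = 0.0359 * 41200 = 1479.0800 kW
eta_ith = (333 / 1479.0800) * 100 = 22.51%


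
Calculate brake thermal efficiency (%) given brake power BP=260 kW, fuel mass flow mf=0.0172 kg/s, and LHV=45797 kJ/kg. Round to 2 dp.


eta_BTE = (BP / (mf * LHV)) * 100
Denominator = 0.0172 * 45797 = 787.7084 kW
eta_BTE = (260 / 787.7084) * 100 = 33.01%


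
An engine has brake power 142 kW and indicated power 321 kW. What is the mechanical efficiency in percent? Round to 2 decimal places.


eta_mech = (BP / IP) * 100
Ratio = 142 / 321 = 0.4424
eta_mech = 0.4424 * 100 = 44.24%


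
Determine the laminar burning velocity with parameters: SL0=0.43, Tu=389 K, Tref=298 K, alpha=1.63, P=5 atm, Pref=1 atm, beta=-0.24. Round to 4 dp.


SL = SL0 * (Tu/Tref)^alpha * (P/Pref)^beta
T ratio = 389/298 = 1.30536913
(T ratio)^alpha = 1.30536913^1.63 = 1.543993
(P/Pref)^beta = 5^(-0.24) = 0.679590
SL = 0.43 * 1.543993 * 0.679590 = 0.4512 m/s


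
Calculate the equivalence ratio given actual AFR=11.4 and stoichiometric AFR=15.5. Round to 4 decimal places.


phi = AFR_stoich / AFR_actual
phi = 15.5 / 11.4 = 1.3596


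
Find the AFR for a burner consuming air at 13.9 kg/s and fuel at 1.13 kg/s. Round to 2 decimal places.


AFR = m_air / m_fuel
AFR = 13.9 / 1.13 = 12.30


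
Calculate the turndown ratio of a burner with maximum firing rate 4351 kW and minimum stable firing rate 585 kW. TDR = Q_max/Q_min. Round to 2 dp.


TDR = Q_max / Q_min
TDR = 4351 / 585 = 7.44


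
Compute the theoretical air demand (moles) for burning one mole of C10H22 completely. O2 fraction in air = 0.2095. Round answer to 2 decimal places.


Balanced combustion: C10H22 + 15.5 O2 -> 10 CO2 + 11 H2O
O2 needed = C + H/4 = 10 + 22/4 = 15.50 moles
Air moles = O2 / 0.2095 = 15.50 / 0.2095 = 73.99 moles air


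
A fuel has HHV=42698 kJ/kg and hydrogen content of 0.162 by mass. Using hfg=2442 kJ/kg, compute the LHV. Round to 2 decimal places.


LHV = HHV - hfg * 9 * H
Water correction = 2442 * 9 * 0.162 = 3560.436 kJ/kg
LHV = 42698 - 3560.436 = 39137.56 kJ/kg


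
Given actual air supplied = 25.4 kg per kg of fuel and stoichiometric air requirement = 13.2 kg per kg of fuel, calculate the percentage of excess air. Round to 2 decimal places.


Excess air = actual - stoichiometric = 25.4 - 13.2 = 12.20 kg/kg fuel
Excess air % = (excess / stoich) * 100 = (12.20 / 13.2) * 100 = 92.42%


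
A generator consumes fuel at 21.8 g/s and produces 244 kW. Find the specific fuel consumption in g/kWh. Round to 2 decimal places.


SFC = (mf / BP) * 3600
Rate = 21.8 / 244 = 0.089344 g/(s*kW)
SFC = 0.089344 * 3600 = 321.64 g/kWh


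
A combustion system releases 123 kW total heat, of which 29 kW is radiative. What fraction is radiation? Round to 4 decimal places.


f_rad = Q_rad / Q_total
f_rad = 29 / 123 = 0.2358


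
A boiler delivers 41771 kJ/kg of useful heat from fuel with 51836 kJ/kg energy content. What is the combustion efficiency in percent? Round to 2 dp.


Efficiency = (Q_useful / Q_fuel) * 100
Efficiency = (41771 / 51836) * 100
Efficiency = 0.8058 * 100 = 80.58%


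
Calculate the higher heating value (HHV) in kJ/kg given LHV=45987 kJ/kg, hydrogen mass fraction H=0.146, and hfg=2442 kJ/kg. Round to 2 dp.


HHV = LHV + hfg * 9 * H
Water addition = 2442 * 9 * 0.146 = 3208.788 kJ/kg
HHV = 45987 + 3208.788 = 49195.79 kJ/kg


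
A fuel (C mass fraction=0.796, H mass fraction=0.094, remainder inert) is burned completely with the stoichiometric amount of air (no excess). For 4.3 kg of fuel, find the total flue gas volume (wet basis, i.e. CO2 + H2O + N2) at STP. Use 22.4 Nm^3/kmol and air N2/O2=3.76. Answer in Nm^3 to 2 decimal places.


Per kg fuel: CO2 = (C/12 kmol)*22.4 = (0.796/12)*22.4 = 1.48587 Nm^3
Per kg fuel: H2O = (H/2 kmol)*22.4 = (0.094/2)*22.4 = 1.05280 Nm^3
O2 needed per kg fuel = C/12 + H/4 = 0.796/12 + 0.094/4 = 0.08983333 kmol
Per kg fuel: N2 = O2*3.76*22.4 = 0.08983333*3.76*22.4 = 7.56612 Nm^3
Total per kg = 1.48587 + 1.05280 + 7.56612 = 10.10479 Nm^3
Total = 10.10479 * 4.3 = 43.45 Nm^3


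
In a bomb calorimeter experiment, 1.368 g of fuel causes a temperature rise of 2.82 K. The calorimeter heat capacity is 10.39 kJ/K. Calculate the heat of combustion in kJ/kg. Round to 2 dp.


Hc = C_cal * delta_T / m_fuel
Q_released = 10.39 * 2.82 = 29.2998 kJ
m_fuel = 1.368 g = 1.368/1000 kg = 0.001368 kg
Hc = 29.2998 / 0.001368 = 21417.98 kJ/kg


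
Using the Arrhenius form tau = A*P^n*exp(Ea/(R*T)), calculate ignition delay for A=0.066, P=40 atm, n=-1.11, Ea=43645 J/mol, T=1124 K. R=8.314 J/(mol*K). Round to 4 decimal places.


tau = A * P^n * exp(Ea/(R*T))
P^n = 40^(-1.11) = 0.01666147
Ea/(R*T) = 43645/(8.314*1124) = 4.670444
exp(Ea/(R*T)) = 106.745124
tau = 0.066 * 0.01666147 * 106.745124 = 0.1174 ms


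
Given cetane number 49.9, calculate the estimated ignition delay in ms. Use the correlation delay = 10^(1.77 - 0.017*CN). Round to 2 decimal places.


delay = 10^(1.77 - 0.017*CN)
Exponent = 1.77 - 0.017*49.9 = 0.9217
delay = 10^0.9217 = 8.35 ms


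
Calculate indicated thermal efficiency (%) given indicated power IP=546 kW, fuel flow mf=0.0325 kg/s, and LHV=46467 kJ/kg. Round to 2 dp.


eta_ith = (IP / (mf * LHV)) * 100
Denominator = 0.0325 * 46467 = 1510.1775 kW
eta_ith = (546 / 1510.1775) * 100 = 36.15%


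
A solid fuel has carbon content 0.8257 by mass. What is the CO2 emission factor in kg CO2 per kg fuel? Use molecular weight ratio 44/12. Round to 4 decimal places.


EF = C_frac * (M_CO2 / M_C)
EF = 0.8257 * (44/12)
EF = 0.8257 * 3.666667 = 3.0276 kg_CO2/kg_fuel


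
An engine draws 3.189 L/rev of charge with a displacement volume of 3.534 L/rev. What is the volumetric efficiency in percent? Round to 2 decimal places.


eta_v = (V_actual / V_disp) * 100
Ratio = 3.189 / 3.534 = 0.9024
eta_v = 0.9024 * 100 = 90.24%


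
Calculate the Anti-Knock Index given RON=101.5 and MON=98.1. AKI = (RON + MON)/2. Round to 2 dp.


AKI = (RON + MON) / 2
AKI = (101.5 + 98.1) / 2
AKI = 199.6 / 2 = 99.80


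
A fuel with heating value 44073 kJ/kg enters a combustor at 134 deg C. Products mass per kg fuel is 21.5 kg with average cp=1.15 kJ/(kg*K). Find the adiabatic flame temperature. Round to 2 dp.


T_ad = T_in + Hc / (m_p * cp)
Denominator = 21.5 * 1.15 = 24.7250
Temperature rise = 44073 / 24.7250 = 1782.53 K
T_ad = 134 + 1782.53 = 1916.53 deg C


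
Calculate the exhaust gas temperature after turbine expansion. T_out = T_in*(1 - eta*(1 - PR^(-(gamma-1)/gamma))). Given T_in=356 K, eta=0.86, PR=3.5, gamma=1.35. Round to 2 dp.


T_out = T_in * (1 - eta * (1 - PR^(-(gamma-1)/gamma)))
Exponent = -(1.35-1)/1.35 = -0.25925926
PR^exp = 3.5^(-0.25925926) = 0.72267881
Factor = 1 - 0.86*(1 - 0.72267881) = 0.76150378
T_out = 356 * 0.76150378 = 271.10 K


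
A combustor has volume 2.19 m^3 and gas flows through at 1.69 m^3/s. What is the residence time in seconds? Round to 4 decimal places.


tau = V / Q_flow
tau = 2.19 / 1.69 = 1.2959 s


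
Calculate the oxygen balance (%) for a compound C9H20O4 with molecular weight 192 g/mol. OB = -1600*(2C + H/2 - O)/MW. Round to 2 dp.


OB = -1600 * (2C + H/2 - O) / MW
Inner = 2*9 + 20/2 - 4 = 24.00
OB = -1600 * 24.00 / 192 = -200.00%


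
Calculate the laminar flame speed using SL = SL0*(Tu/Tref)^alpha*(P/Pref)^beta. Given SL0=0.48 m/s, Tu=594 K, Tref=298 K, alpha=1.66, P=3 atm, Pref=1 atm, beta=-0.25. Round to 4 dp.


SL = SL0 * (Tu/Tref)^alpha * (P/Pref)^beta
T ratio = 594/298 = 1.99328859
(T ratio)^alpha = 1.99328859^1.66 = 3.142581
(P/Pref)^beta = 3^(-0.25) = 0.759836
SL = 0.48 * 3.142581 * 0.759836 = 1.1462 m/s


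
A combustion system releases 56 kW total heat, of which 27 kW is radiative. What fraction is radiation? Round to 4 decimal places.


f_rad = Q_rad / Q_total
f_rad = 27 / 56 = 0.4821


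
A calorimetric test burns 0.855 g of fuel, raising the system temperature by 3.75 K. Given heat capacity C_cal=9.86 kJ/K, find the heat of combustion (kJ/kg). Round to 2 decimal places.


Hc = C_cal * delta_T / m_fuel
Q_released = 9.86 * 3.75 = 36.9750 kJ
m_fuel = 0.855 g = 0.855/1000 kg = 0.000855 kg
Hc = 36.9750 / 0.000855 = 43245.61 kJ/kg


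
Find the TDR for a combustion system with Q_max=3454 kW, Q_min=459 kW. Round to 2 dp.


TDR = Q_max / Q_min
TDR = 3454 / 459 = 7.53


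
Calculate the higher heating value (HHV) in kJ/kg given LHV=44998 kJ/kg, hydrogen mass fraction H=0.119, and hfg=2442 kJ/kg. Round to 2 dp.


HHV = LHV + hfg * 9 * H
Water addition = 2442 * 9 * 0.119 = 2615.382 kJ/kg
HHV = 44998 + 2615.382 = 47613.38 kJ/kg


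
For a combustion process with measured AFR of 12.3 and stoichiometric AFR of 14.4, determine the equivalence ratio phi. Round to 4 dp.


phi = AFR_stoich / AFR_actual
phi = 14.4 / 12.3 = 1.1707


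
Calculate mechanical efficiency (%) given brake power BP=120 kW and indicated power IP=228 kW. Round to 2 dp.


eta_mech = (BP / IP) * 100
Ratio = 120 / 228 = 0.5263
eta_mech = 0.5263 * 100 = 52.63%


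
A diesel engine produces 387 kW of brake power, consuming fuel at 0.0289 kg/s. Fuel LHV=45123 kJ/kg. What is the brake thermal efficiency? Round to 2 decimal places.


eta_BTE = (BP / (mf * LHV)) * 100
Denominator = 0.0289 * 45123 = 1304.0547 kW
eta_BTE = (387 / 1304.0547) * 100 = 29.68%


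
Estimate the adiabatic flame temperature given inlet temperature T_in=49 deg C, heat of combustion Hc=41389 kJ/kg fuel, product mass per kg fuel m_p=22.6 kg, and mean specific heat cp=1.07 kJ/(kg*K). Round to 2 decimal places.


T_ad = T_in + Hc / (m_p * cp)
Denominator = 22.6 * 1.07 = 24.1820
Temperature rise = 41389 / 24.1820 = 1711.56 K
T_ad = 49 + 1711.56 = 1760.56 deg C


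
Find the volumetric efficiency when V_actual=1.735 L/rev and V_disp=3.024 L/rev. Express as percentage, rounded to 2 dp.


eta_v = (V_actual / V_disp) * 100
Ratio = 1.735 / 3.024 = 0.5737
eta_v = 0.5737 * 100 = 57.37%


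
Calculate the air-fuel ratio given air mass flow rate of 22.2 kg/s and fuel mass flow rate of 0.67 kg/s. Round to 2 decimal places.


AFR = m_air / m_fuel
AFR = 22.2 / 0.67 = 33.13


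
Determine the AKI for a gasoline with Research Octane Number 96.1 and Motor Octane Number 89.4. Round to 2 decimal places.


AKI = (RON + MON) / 2
AKI = (96.1 + 89.4) / 2
AKI = 185.5 / 2 = 92.75


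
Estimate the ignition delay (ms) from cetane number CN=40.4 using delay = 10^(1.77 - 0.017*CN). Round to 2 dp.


delay = 10^(1.77 - 0.017*CN)
Exponent = 1.77 - 0.017*40.4 = 1.0832
delay = 10^1.0832 = 12.11 ms


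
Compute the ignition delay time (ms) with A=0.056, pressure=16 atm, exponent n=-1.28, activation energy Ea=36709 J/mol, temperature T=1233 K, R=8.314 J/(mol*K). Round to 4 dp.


tau = A * P^n * exp(Ea/(R*T))
P^n = 16^(-1.28) = 0.02875586
Ea/(R*T) = 36709/(8.314*1233) = 3.580960
exp(Ea/(R*T)) = 35.907992
tau = 0.056 * 0.02875586 * 35.907992 = 0.0578 ms


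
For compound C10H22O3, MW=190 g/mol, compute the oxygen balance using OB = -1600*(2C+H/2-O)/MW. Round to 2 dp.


OB = -1600 * (2C + H/2 - O) / MW
Inner = 2*10 + 22/2 - 3 = 28.00
OB = -1600 * 28.00 / 190 = -235.79%


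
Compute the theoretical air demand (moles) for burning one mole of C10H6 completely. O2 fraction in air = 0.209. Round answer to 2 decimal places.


Balanced combustion: C10H6 + 11.5 O2 -> 10 CO2 + 3 H2O
O2 needed = C + H/4 = 10 + 6/4 = 11.50 moles
Air moles = O2 / 0.209 = 11.50 / 0.209 = 55.02 moles air


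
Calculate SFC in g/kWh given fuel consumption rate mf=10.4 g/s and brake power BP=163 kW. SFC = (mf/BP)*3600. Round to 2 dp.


SFC = (mf / BP) * 3600
Rate = 10.4 / 163 = 0.063804 g/(s*kW)
SFC = 0.063804 * 3600 = 229.69 g/kWh


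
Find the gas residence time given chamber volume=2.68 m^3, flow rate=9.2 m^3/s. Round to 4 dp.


tau = V / Q_flow
tau = 2.68 / 9.2 = 0.2913 s


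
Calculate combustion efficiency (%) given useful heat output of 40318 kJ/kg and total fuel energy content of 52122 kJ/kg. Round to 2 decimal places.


Efficiency = (Q_useful / Q_fuel) * 100
Efficiency = (40318 / 52122) * 100
Efficiency = 0.7735 * 100 = 77.35%


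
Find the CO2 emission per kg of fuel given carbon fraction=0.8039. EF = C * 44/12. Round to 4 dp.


EF = C_frac * (M_CO2 / M_C)
EF = 0.8039 * (44/12)
EF = 0.8039 * 3.666667 = 2.9476 kg_CO2/kg_fuel


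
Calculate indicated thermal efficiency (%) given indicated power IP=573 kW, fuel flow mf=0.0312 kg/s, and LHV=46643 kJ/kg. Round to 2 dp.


eta_ith = (IP / (mf * LHV)) * 100
Denominator = 0.0312 * 46643 = 1455.2616 kW
eta_ith = (573 / 1455.2616) * 100 = 39.37%


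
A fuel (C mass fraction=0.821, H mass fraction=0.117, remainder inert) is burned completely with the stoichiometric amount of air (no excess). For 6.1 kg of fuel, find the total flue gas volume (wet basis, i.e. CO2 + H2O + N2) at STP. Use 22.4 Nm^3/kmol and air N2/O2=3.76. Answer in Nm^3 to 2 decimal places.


Per kg fuel: CO2 = (C/12 kmol)*22.4 = (0.821/12)*22.4 = 1.53253 Nm^3
Per kg fuel: H2O = (H/2 kmol)*22.4 = (0.117/2)*22.4 = 1.31040 Nm^3
O2 needed per kg fuel = C/12 + H/4 = 0.821/12 + 0.117/4 = 0.09766667 kmol
Per kg fuel: N2 = O2*3.76*22.4 = 0.09766667*3.76*22.4 = 8.22588 Nm^3
Total per kg = 1.53253 + 1.31040 + 8.22588 = 11.06881 Nm^3
Total = 11.06881 * 6.1 = 67.52 Nm^3


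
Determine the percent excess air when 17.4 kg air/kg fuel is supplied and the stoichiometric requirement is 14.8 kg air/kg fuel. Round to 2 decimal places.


Excess air = actual - stoichiometric = 17.4 - 14.8 = 2.60 kg/kg fuel
Excess air % = (excess / stoich) * 100 = (2.60 / 14.8) * 100 = 17.57%


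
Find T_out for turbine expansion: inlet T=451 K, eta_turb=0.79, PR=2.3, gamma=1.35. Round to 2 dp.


T_out = T_in * (1 - eta * (1 - PR^(-(gamma-1)/gamma)))
Exponent = -(1.35-1)/1.35 = -0.25925926
PR^exp = 2.3^(-0.25925926) = 0.80578413
Factor = 1 - 0.79*(1 - 0.80578413) = 0.84656946
T_out = 451 * 0.84656946 = 381.80 K


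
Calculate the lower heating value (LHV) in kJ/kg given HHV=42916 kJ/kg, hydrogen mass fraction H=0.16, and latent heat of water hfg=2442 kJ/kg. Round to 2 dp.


LHV = HHV - hfg * 9 * H
Water correction = 2442 * 9 * 0.16 = 3516.480 kJ/kg
LHV = 42916 - 3516.480 = 39399.52 kJ/kg


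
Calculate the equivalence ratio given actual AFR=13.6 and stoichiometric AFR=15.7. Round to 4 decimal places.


phi = AFR_stoich / AFR_actual
phi = 15.7 / 13.6 = 1.1544


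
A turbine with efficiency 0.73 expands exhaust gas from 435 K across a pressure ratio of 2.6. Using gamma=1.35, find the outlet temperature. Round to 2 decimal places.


T_out = T_in * (1 - eta * (1 - PR^(-(gamma-1)/gamma)))
Exponent = -(1.35-1)/1.35 = -0.25925926
PR^exp = 2.6^(-0.25925926) = 0.78057442
Factor = 1 - 0.73*(1 - 0.78057442) = 0.83981933
T_out = 435 * 0.83981933 = 365.32 K


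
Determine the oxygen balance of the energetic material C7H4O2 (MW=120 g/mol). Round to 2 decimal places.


OB = -1600 * (2C + H/2 - O) / MW
Inner = 2*7 + 4/2 - 2 = 14.00
OB = -1600 * 14.00 / 120 = -186.67%


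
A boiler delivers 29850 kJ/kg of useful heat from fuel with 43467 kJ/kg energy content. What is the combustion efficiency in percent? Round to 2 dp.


Efficiency = (Q_useful / Q_fuel) * 100
Efficiency = (29850 / 43467) * 100
Efficiency = 0.6867 * 100 = 68.67%


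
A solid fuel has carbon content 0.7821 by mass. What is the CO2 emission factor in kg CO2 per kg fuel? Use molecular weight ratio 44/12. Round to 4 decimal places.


EF = C_frac * (M_CO2 / M_C)
EF = 0.7821 * (44/12)
EF = 0.7821 * 3.666667 = 2.8677 kg_CO2/kg_fuel


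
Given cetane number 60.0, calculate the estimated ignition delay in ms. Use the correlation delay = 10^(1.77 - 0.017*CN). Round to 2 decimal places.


delay = 10^(1.77 - 0.017*CN)
Exponent = 1.77 - 0.017*60.0 = 0.7500
delay = 10^0.7500 = 5.62 ms


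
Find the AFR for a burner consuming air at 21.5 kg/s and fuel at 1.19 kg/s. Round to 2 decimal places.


AFR = m_air / m_fuel
AFR = 21.5 / 1.19 = 18.07


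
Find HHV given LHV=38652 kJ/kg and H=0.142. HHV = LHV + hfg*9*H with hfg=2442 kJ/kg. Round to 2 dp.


HHV = LHV + hfg * 9 * H
Water addition = 2442 * 9 * 0.142 = 3120.876 kJ/kg
HHV = 38652 + 3120.876 = 41772.88 kJ/kg


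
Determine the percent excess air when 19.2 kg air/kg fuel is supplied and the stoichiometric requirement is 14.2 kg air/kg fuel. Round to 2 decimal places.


Excess air = actual - stoichiometric = 19.2 - 14.2 = 5.00 kg/kg fuel
Excess air % = (excess / stoich) * 100 = (5.00 / 14.2) * 100 = 35.21%


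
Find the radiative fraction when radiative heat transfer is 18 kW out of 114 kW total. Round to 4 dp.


f_rad = Q_rad / Q_total
f_rad = 18 / 114 = 0.1579


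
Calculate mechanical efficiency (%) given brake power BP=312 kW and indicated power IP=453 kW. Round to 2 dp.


eta_mech = (BP / IP) * 100
Ratio = 312 / 453 = 0.6887
eta_mech = 0.6887 * 100 = 68.87%


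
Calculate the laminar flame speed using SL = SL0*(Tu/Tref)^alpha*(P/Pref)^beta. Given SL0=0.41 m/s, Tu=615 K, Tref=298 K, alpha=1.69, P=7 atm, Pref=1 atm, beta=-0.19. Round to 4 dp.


SL = SL0 * (Tu/Tref)^alpha * (P/Pref)^beta
T ratio = 615/298 = 2.06375839
(T ratio)^alpha = 2.06375839^1.69 = 3.402307
(P/Pref)^beta = 7^(-0.19) = 0.690926
SL = 0.41 * 3.402307 * 0.690926 = 0.9638 m/s


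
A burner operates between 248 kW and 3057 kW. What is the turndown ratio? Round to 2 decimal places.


TDR = Q_max / Q_min
TDR = 3057 / 248 = 12.33


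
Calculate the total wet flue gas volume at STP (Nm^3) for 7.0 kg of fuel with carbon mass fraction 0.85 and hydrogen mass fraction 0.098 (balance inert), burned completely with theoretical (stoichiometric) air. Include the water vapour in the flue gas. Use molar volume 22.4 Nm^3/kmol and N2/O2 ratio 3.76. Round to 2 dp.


Per kg fuel: CO2 = (C/12 kmol)*22.4 = (0.85/12)*22.4 = 1.58667 Nm^3
Per kg fuel: H2O = (H/2 kmol)*22.4 = (0.098/2)*22.4 = 1.09760 Nm^3
O2 needed per kg fuel = C/12 + H/4 = 0.85/12 + 0.098/4 = 0.09533333 kmol
Per kg fuel: N2 = O2*3.76*22.4 = 0.09533333*3.76*22.4 = 8.02935 Nm^3
Total per kg = 1.58667 + 1.09760 + 8.02935 = 10.71362 Nm^3
Total = 10.71362 * 7.0 = 75.00 Nm^3


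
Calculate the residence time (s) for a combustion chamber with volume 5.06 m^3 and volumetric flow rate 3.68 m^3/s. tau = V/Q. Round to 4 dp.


tau = V / Q_flow
tau = 5.06 / 3.68 = 1.3750 s


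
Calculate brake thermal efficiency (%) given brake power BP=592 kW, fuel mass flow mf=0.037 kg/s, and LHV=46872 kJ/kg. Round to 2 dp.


eta_BTE = (BP / (mf * LHV)) * 100
Denominator = 0.037 * 46872 = 1734.2640 kW
eta_BTE = (592 / 1734.2640) * 100 = 34.14%


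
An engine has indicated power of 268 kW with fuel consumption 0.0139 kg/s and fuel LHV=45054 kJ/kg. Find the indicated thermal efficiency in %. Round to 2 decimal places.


eta_ith = (IP / (mf * LHV)) * 100
Denominator = 0.0139 * 45054 = 626.2506 kW
eta_ith = (268 / 626.2506) * 100 = 42.79%


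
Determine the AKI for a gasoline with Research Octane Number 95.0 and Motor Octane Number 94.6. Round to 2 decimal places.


AKI = (RON + MON) / 2
AKI = (95.0 + 94.6) / 2
AKI = 189.6 / 2 = 94.80


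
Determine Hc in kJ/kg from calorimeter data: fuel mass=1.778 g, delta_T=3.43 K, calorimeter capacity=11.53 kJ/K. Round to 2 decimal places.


Hc = C_cal * delta_T / m_fuel
Q_released = 11.53 * 3.43 = 39.5479 kJ
m_fuel = 1.778 g = 1.778/1000 kg = 0.001778 kg
Hc = 39.5479 / 0.001778 = 22242.91 kJ/kg


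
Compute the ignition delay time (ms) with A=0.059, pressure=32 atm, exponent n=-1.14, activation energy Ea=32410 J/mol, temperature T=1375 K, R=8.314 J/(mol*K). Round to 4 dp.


tau = A * P^n * exp(Ea/(R*T))
P^n = 32^(-1.14) = 0.01923663
Ea/(R*T) = 32410/(8.314*1375) = 2.835086
exp(Ea/(R*T)) = 17.031873
tau = 0.059 * 0.01923663 * 17.031873 = 0.0193 ms


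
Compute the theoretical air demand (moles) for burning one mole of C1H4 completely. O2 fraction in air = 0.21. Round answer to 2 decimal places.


Balanced combustion: C1H4 + 2 O2 -> 1 CO2 + 2 H2O
O2 needed = C + H/4 = 1 + 4/4 = 2.00 moles
Air moles = O2 / 0.21 = 2.00 / 0.21 = 9.52 moles air


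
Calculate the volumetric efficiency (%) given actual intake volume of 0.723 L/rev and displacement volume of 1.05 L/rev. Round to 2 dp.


eta_v = (V_actual / V_disp) * 100
Ratio = 0.723 / 1.05 = 0.6886
eta_v = 0.6886 * 100 = 68.86%


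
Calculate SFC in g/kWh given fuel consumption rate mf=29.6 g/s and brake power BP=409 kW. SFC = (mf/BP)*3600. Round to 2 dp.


SFC = (mf / BP) * 3600
Rate = 29.6 / 409 = 0.072372 g/(s*kW)
SFC = 0.072372 * 3600 = 260.54 g/kWh


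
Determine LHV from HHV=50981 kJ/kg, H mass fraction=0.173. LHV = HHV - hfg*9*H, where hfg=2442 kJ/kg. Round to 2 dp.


LHV = HHV - hfg * 9 * H
Water correction = 2442 * 9 * 0.173 = 3802.194 kJ/kg
LHV = 50981 - 3802.194 = 47178.81 kJ/kg


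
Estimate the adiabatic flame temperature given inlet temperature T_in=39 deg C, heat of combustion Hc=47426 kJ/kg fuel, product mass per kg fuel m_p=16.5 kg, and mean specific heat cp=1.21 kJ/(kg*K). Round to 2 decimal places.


T_ad = T_in + Hc / (m_p * cp)
Denominator = 16.5 * 1.21 = 19.9650
Temperature rise = 47426 / 19.9650 = 2375.46 K
T_ad = 39 + 2375.46 = 2414.46 deg C


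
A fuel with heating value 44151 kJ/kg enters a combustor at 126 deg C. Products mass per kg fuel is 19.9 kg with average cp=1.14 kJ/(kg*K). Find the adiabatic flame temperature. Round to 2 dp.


T_ad = T_in + Hc / (m_p * cp)
Denominator = 19.9 * 1.14 = 22.6860
Temperature rise = 44151 / 22.6860 = 1946.18 K
T_ad = 126 + 1946.18 = 2072.18 deg C


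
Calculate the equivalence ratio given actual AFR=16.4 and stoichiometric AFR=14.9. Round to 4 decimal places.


phi = AFR_stoich / AFR_actual
phi = 14.9 / 16.4 = 0.9085


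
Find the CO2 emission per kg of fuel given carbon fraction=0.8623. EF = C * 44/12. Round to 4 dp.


EF = C_frac * (M_CO2 / M_C)
EF = 0.8623 * (44/12)
EF = 0.8623 * 3.666667 = 3.1618 kg_CO2/kg_fuel


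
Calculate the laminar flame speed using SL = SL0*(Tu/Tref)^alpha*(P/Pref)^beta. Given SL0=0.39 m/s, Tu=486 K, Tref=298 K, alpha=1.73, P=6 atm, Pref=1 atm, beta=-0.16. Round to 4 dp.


SL = SL0 * (Tu/Tref)^alpha * (P/Pref)^beta
T ratio = 486/298 = 1.63087248
(T ratio)^alpha = 1.63087248^1.73 = 2.330701
(P/Pref)^beta = 6^(-0.16) = 0.750751
SL = 0.39 * 2.330701 * 0.750751 = 0.6824 m/s


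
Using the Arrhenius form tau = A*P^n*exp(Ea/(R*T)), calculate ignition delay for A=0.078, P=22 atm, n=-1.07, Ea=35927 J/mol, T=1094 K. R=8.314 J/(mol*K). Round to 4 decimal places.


tau = A * P^n * exp(Ea/(R*T))
P^n = 22^(-1.07) = 0.03661067
Ea/(R*T) = 35927/(8.314*1094) = 3.949968
exp(Ea/(R*T)) = 51.933721
tau = 0.078 * 0.03661067 * 51.933721 = 0.1483 ms


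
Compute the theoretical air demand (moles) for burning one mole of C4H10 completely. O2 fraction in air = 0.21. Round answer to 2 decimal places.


Balanced combustion: C4H10 + 6.5 O2 -> 4 CO2 + 5 H2O
O2 needed = C + H/4 = 4 + 10/4 = 6.50 moles
Air moles = O2 / 0.21 = 6.50 / 0.21 = 30.95 moles air


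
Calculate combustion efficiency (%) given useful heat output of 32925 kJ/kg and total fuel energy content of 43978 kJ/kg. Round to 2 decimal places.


Efficiency = (Q_useful / Q_fuel) * 100
Efficiency = (32925 / 43978) * 100
Efficiency = 0.7487 * 100 = 74.87%


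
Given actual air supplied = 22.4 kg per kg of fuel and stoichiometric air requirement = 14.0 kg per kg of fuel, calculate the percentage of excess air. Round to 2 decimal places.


Excess air = actual - stoichiometric = 22.4 - 14.0 = 8.40 kg/kg fuel
Excess air % = (excess / stoich) * 100 = (8.40 / 14.0) * 100 = 60.00%


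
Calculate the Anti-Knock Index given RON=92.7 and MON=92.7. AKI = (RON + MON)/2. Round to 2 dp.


AKI = (RON + MON) / 2
AKI = (92.7 + 92.7) / 2
AKI = 185.4 / 2 = 92.70


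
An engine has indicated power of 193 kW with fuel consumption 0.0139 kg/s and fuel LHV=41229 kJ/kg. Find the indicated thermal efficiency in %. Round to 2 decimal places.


eta_ith = (IP / (mf * LHV)) * 100
Denominator = 0.0139 * 41229 = 573.0831 kW
eta_ith = (193 / 573.0831) * 100 = 33.68%


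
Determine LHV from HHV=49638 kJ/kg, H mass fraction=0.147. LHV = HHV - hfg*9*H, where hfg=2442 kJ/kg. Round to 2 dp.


LHV = HHV - hfg * 9 * H
Water correction = 2442 * 9 * 0.147 = 3230.766 kJ/kg
LHV = 49638 - 3230.766 = 46407.23 kJ/kg


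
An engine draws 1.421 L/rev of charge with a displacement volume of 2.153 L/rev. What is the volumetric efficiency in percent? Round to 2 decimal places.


eta_v = (V_actual / V_disp) * 100
Ratio = 1.421 / 2.153 = 0.6600
eta_v = 0.6600 * 100 = 66.00%
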